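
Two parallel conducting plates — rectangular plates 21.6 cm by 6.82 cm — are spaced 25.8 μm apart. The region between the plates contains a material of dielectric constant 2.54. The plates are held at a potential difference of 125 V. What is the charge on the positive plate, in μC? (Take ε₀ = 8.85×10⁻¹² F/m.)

A = 21.6 × 6.82 cm² = 1.47×10⁻² m².
C = κε₀A/d = 2.54 × 8.85×10⁻¹² × 1.47×10⁻² / 2.58×10⁻⁵ = 1.28×10⁻⁸ F.
Q = CV = 1.28×10⁻⁸ × 125 = 1.60×10⁻⁶ C.

1.60 μC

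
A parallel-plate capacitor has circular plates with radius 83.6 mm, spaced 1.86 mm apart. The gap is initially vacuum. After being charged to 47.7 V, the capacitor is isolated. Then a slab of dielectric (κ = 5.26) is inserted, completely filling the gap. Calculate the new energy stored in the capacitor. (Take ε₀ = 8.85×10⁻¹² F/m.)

22.6 nJ

A = π(83.6 mm)² = 2.20×10⁻² m².
Initially C₁ = ε₀A/d = 8.85×10⁻¹² × 2.20×10⁻² / 1.86×10⁻³ = 1.04×10⁻¹⁰ F.
U₁ = 1.19×10⁻⁷ J.
Isolated ⇒ Q is held fixed. C₂ = 5.26 C₁ and U = Q²/(2C), so U₂/U₁ = C₁/C₂ = 0.190.
U₂ = 0.190 × 1.19×10⁻⁷ = 2.26×10⁻⁸ J.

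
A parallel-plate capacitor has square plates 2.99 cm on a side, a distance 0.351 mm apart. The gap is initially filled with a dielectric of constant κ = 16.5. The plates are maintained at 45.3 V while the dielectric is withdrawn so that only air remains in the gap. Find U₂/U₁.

0.0606

Battery connected ⇒ V is held fixed.
C₂ = 0.0606 C₁ and U = ½CV², so U₂/U₁ = C₂/C₁ = 0.0606.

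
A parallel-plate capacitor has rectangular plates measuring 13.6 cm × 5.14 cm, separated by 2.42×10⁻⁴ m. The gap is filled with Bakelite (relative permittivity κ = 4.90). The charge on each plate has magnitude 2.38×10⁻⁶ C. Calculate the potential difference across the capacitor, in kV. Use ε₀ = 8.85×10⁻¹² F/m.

1.90 kV

A = 13.6 × 5.14 cm² = 6.99×10⁻³ m².
C = κε₀A/d = 4.90 × 8.85×10⁻¹² × 6.99×10⁻³ / 2.42×10⁻⁴ = 1.25×10⁻⁹ F.
V = Q/C = 2.38×10⁻⁶ / 1.25×10⁻⁹ = 1.90×10³ V.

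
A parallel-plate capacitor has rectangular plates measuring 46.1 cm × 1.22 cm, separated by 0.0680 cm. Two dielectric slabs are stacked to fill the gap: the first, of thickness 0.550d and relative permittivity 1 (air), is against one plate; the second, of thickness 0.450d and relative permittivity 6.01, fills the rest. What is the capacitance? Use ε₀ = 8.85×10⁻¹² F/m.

C ≈ 117 pF

A = 46.1 × 1.22 cm² = 5.62×10⁻³ m².
Stacked slabs ⇒ two capacitors in series, each with the full plate area.
C₁ = κ₁ε₀A/d₁ = 1.00 × 8.85×10⁻¹² × 5.62×10⁻³ / 3.74×10⁻⁴ = 1.33×10⁻¹⁰ F.
C₂ = κ₂ε₀A/d₂ = 6.01 × 8.85×10⁻¹² × 5.62×10⁻³ / 3.06×10⁻⁴ = 9.78×10⁻¹⁰ F.
C = (1/C₁ + 1/C₂)⁻¹ = 1.17×10⁻¹⁰ F.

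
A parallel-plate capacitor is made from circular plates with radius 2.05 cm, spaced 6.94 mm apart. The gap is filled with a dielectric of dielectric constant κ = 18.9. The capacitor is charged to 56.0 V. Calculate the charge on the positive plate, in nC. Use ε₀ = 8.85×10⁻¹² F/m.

A = π(2.05 cm)² = 1.32×10⁻³ m².
C = κε₀A/d = 18.9 × 8.85×10⁻¹² × 1.32×10⁻³ / 6.94×10⁻³ = 3.18×10⁻¹¹ F.
Q = CV = 3.18×10⁻¹¹ × 56.0 = 1.78×10⁻⁹ C.

1.78 nC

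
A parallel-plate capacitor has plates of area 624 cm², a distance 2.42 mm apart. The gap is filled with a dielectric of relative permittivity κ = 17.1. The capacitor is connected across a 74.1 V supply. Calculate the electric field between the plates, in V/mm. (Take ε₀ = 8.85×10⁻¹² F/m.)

30.6 V/mm

E = V/d = 74.1 / 2.42×10⁻³ = 3.06×10⁴ V/m.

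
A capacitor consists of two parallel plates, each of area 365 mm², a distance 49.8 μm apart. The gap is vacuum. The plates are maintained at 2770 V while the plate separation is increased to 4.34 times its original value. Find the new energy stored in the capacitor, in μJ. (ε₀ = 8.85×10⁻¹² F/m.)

A = 365 mm² = 3.65×10⁻⁴ m².
Initially C₁ = ε₀A/d = 8.85×10⁻¹² × 3.65×10⁻⁴ / 4.98×10⁻⁵ = 6.49×10⁻¹¹ F.
U₁ = 2.49×10⁻⁴ J.
Battery connected ⇒ V is held fixed. C₂ = 0.230 C₁ and U = ½CV², so U₂/U₁ = C₂/C₁ = 0.230.
U₂ = 0.230 × 2.49×10⁻⁴ = 5.73×10⁻⁵ J.

U ≈ 57.3 μJ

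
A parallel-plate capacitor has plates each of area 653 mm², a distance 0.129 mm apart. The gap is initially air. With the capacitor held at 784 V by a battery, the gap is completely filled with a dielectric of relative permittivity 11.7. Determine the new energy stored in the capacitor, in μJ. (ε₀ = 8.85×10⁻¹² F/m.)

161 μJ

A = 653 mm² = 6.53×10⁻⁴ m².
Initially C₁ = ε₀A/d = 8.85×10⁻¹² × 6.53×10⁻⁴ / 1.29×10⁻⁴ = 4.48×10⁻¹¹ F.
U₁ = 1.38×10⁻⁵ J.
Battery connected ⇒ V is held fixed. C₂ = 11.7 C₁ and U = ½CV², so U₂/U₁ = C₂/C₁ = 11.7.
U₂ = 11.7 × 1.38×10⁻⁵ = 1.61×10⁻⁴ J.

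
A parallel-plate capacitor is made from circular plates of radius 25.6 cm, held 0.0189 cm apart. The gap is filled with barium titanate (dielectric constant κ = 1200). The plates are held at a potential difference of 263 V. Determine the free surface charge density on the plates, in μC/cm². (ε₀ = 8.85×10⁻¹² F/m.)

A = π(25.6 cm)² = 0.206 m².
C = κε₀A/d = 1200 × 8.85×10⁻¹² × 0.206 / 1.89×10⁻⁴ = 1.16×10⁻⁵ F.
σ = Q/A = CV/A = 1.16×10⁻⁵ × 263 / 0.206 = 1.48×10⁻² C/m².

σ ≈ 1.48 μC/cm²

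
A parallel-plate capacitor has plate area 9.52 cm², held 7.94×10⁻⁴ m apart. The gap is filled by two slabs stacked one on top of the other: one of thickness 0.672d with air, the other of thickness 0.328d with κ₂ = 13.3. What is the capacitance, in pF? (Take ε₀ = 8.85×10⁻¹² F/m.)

A = 9.52 cm² = 9.52×10⁻⁴ m².
Stacked slabs ⇒ two capacitors in series, each with the full plate area.
C₁ = κ₁ε₀A/d₁ = 1.00 × 8.85×10⁻¹² × 9.52×10⁻⁴ / 5.34×10⁻⁴ = 1.58×10⁻¹¹ F.
C₂ = κ₂ε₀A/d₂ = 13.3 × 8.85×10⁻¹² × 9.52×10⁻⁴ / 2.60×10⁻⁴ = 4.30×10⁻¹⁰ F.
C = (1/C₁ + 1/C₂)⁻¹ = 1.52×10⁻¹¹ F.

C ≈ 15.2 pF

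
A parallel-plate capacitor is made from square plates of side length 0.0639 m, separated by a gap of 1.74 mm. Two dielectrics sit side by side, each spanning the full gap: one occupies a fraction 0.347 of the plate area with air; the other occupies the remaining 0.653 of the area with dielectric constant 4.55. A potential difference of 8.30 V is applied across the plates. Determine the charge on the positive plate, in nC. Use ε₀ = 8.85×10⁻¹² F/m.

Q ≈ 0.572 nC

A = (0.0639 m)² = 4.08×10⁻³ m².
Side-by-side slabs ⇒ two capacitors in parallel, each spanning the full gap.
C₁ = κ₁ε₀A₁/d = 1.00 × 8.85×10⁻¹² × 1.42×10⁻³ / 1.74×10⁻³ = 7.21×10⁻¹² F.
C₂ = κ₂ε₀A₂/d = 4.55 × 8.85×10⁻¹² × 2.67×10⁻³ / 1.74×10⁻³ = 6.17×10⁻¹¹ F.
C = C₁ + C₂ = 6.89×10⁻¹¹ F.
Q = CV = 6.89×10⁻¹¹ × 8.30 = 5.72×10⁻¹⁰ C.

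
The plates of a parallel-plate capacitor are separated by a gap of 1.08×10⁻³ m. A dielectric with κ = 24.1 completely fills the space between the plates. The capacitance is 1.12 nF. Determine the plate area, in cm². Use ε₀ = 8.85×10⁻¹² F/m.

A = Cd/(κε₀) = 1.12×10⁻⁹ × 1.08×10⁻³ / (24.1 × 8.85×10⁻¹²) = 5.67×10⁻³ m².

A ≈ 56.7 cm²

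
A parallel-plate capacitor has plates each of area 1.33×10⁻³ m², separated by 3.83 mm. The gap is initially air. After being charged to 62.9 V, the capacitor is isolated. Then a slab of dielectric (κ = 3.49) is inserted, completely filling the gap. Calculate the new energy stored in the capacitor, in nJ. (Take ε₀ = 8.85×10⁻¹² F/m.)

U ≈ 1.74 nJ

Initially C₁ = ε₀A/d = 8.85×10⁻¹² × 1.33×10⁻³ / 3.83×10⁻³ = 3.07×10⁻¹² F.
U₁ = 6.08×10⁻⁹ J.
Isolated ⇒ Q is held fixed. C₂ = 3.49 C₁ and U = Q²/(2C), so U₂/U₁ = C₁/C₂ = 0.287.
U₂ = 0.287 × 6.08×10⁻⁹ = 1.74×10⁻⁹ J.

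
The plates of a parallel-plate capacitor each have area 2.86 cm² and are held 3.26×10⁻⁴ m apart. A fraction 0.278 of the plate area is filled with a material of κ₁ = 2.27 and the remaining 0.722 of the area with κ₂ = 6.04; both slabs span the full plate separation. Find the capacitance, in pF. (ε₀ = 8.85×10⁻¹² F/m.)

A = 2.86 cm² = 2.86×10⁻⁴ m².
Side-by-side slabs ⇒ two capacitors in parallel, each spanning the full gap.
C₁ = κ₁ε₀A₁/d = 2.27 × 8.85×10⁻¹² × 7.95×10⁻⁵ / 3.26×10⁻⁴ = 4.90×10⁻¹² F.
C₂ = κ₂ε₀A₂/d = 6.04 × 8.85×10⁻¹² × 2.06×10⁻⁴ / 3.26×10⁻⁴ = 3.39×10⁻¹¹ F.
C = C₁ + C₂ = 3.88×10⁻¹¹ F.

C ≈ 38.8 pF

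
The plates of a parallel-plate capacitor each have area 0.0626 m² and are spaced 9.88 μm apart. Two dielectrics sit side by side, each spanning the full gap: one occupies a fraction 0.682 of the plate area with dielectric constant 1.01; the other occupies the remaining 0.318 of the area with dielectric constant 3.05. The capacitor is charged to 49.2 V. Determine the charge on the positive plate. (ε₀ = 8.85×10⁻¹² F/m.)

Q ≈ 4.58 μC

Side-by-side slabs ⇒ two capacitors in parallel, each spanning the full gap.
C₁ = κ₁ε₀A₁/d = 1.01 × 8.85×10⁻¹² × 4.27×10⁻² / 9.88×10⁻⁶ = 3.86×10⁻⁸ F.
C₂ = κ₂ε₀A₂/d = 3.05 × 8.85×10⁻¹² × 1.99×10⁻² / 9.88×10⁻⁶ = 5.44×10⁻⁸ F.
C = C₁ + C₂ = 9.30×10⁻⁸ F.
Q = CV = 9.30×10⁻⁸ × 49.2 = 4.58×10⁻⁶ C.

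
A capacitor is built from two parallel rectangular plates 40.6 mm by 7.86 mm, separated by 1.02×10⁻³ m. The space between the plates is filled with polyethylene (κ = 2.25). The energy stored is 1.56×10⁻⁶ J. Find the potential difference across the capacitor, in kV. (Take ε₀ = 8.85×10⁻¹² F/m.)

0.708 kV

A = 40.6 × 7.86 mm² = 3.19×10⁻⁴ m².
C = κε₀A/d = 2.25 × 8.85×10⁻¹² × 3.19×10⁻⁴ / 1.02×10⁻³ = 6.23×10⁻¹² F.
V = √(2U/C) = √(2 × 1.56×10⁻⁶ / 6.23×10⁻¹²) = 7.08×10² V.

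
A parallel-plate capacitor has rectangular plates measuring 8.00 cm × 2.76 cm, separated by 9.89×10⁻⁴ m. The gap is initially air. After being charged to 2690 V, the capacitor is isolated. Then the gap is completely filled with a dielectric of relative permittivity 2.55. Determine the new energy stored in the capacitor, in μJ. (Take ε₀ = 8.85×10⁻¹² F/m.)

28.0 μJ

A = 8.00 × 2.76 cm² = 2.21×10⁻³ m².
Initially C₁ = ε₀A/d = 8.85×10⁻¹² × 2.21×10⁻³ / 9.89×10⁻⁴ = 1.98×10⁻¹¹ F.
U₁ = 7.15×10⁻⁵ J.
Isolated ⇒ Q is held fixed. C₂ = 2.55 C₁ and U = Q²/(2C), so U₂/U₁ = C₁/C₂ = 0.392.
U₂ = 0.392 × 7.15×10⁻⁵ = 2.80×10⁻⁵ J.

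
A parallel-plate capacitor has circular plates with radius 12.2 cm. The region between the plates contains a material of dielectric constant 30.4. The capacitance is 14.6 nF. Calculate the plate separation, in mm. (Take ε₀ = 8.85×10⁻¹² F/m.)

0.862 mm

A = π(12.2 cm)² = 4.68×10⁻² m².
d = κε₀A/C = 30.4 × 8.85×10⁻¹² × 4.68×10⁻² / 1.46×10⁻⁸ = 8.62×10⁻⁴ m.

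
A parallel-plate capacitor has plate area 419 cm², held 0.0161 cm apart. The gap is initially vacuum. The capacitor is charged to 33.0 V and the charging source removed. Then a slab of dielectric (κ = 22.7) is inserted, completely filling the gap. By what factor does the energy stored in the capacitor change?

Isolated ⇒ Q is held fixed.
C₂ = 22.7 C₁ and U = Q²/(2C), so U₂/U₁ = C₁/C₂ = 0.0441.

U₂/U₁ ≈ 0.0441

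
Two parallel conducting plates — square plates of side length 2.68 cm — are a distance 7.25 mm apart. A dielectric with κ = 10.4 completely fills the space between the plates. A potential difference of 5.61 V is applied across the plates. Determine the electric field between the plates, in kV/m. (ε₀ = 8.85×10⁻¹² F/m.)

E ≈ 0.774 kV/m

E = V/d = 5.61 / 7.25×10⁻³ = 7.74×10² V/m.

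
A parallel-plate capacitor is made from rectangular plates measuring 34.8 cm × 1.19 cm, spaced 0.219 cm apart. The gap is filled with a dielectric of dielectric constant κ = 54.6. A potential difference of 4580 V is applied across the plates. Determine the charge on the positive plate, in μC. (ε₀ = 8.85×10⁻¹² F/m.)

A = 34.8 × 1.19 cm² = 4.14×10⁻³ m².
C = κε₀A/d = 54.6 × 8.85×10⁻¹² × 4.14×10⁻³ / 2.19×10⁻³ = 9.14×10⁻¹⁰ F.
Q = CV = 9.14×10⁻¹⁰ × 4580 = 4.18×10⁻⁶ C.

Q ≈ 4.18 μC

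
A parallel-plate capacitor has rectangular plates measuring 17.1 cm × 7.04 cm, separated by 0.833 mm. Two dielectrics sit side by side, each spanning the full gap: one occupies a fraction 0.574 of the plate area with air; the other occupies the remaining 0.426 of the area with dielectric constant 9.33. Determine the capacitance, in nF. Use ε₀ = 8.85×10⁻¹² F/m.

C ≈ 0.582 nF

A = 17.1 × 7.04 cm² = 1.20×10⁻² m².
Side-by-side slabs ⇒ two capacitors in parallel, each spanning the full gap.
C₁ = κ₁ε₀A₁/d = 1.00 × 8.85×10⁻¹² × 6.91×10⁻³ / 8.33×10⁻⁴ = 7.34×10⁻¹¹ F.
C₂ = κ₂ε₀A₂/d = 9.33 × 8.85×10⁻¹² × 5.13×10⁻³ / 8.33×10⁻⁴ = 5.08×10⁻¹⁰ F.
C = C₁ + C₂ = 5.82×10⁻¹⁰ F.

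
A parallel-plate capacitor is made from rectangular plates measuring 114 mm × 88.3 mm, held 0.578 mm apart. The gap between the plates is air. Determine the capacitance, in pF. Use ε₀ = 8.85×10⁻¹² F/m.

A = 114 × 88.3 mm² = 1.01×10⁻² m².
C = ε₀A/d = 8.85×10⁻¹² × 1.01×10⁻² / 5.78×10⁻⁴ = 1.54×10⁻¹⁰ F.

154 pF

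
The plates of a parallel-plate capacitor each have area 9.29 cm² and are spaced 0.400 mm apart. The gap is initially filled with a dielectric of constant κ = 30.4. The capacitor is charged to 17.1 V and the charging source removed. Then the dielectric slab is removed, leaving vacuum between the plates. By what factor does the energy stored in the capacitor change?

30.4

Isolated ⇒ Q is held fixed.
C₂ = 0.0329 C₁ and U = Q²/(2C), so U₂/U₁ = C₁/C₂ = 30.4.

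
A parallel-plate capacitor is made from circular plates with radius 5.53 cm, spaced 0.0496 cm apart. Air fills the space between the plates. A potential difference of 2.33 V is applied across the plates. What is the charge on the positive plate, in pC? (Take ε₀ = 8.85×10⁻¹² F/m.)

Q ≈ 399 pC

A = π(5.53 cm)² = 9.61×10⁻³ m².
C = ε₀A/d = 8.85×10⁻¹² × 9.61×10⁻³ / 4.96×10⁻⁴ = 1.71×10⁻¹⁰ F.
Q = CV = 1.71×10⁻¹⁰ × 2.33 = 3.99×10⁻¹⁰ C.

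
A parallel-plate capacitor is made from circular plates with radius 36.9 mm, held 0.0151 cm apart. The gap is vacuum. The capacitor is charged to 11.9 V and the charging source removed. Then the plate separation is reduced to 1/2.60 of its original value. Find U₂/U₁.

0.385

Isolated ⇒ Q is held fixed.
C₂ = 2.60 C₁ and U = Q²/(2C), so U₂/U₁ = C₁/C₂ = 0.385.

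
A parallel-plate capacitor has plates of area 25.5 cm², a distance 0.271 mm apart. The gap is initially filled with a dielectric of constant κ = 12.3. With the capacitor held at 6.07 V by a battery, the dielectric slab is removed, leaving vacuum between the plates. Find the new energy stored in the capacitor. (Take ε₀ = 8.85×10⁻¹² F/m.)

A = 25.5 cm² = 2.55×10⁻³ m².
Initially C₁ = κε₀A/d = 12.3 × 8.85×10⁻¹² × 2.55×10⁻³ / 2.71×10⁻⁴ = 1.02×10⁻⁹ F.
U₁ = 1.89×10⁻⁸ J.
Battery connected ⇒ V is held fixed. C₂ = 0.0813 C₁ and U = ½CV², so U₂/U₁ = C₂/C₁ = 0.0813.
U₂ = 0.0813 × 1.89×10⁻⁸ = 1.53×10⁻⁹ J.

1.53 nJ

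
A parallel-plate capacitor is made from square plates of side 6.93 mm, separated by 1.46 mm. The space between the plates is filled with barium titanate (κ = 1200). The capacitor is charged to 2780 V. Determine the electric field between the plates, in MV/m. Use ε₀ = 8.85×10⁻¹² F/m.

E = V/d = 2780 / 1.46×10⁻³ = 1.90×10⁶ V/m.

1.90 MV/m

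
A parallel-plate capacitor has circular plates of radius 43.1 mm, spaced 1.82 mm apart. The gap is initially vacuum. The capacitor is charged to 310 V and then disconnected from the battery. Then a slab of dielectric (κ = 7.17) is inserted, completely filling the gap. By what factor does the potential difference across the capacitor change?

Isolated ⇒ Q is held fixed.
C₂ = 7.17 C₁ and V = Q/C, so V₂/V₁ = C₁/C₂ = 0.139.

V₂/V₁ ≈ 0.139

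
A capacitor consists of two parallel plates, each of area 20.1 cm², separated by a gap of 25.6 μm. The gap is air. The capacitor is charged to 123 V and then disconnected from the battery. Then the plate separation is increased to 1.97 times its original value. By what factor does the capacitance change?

C₂/C₁ ≈ 0.508

C = ε₀A/d scales as 1/d, so C₂/C₁ = d₁/d₂ = 1/1.97 = 0.508.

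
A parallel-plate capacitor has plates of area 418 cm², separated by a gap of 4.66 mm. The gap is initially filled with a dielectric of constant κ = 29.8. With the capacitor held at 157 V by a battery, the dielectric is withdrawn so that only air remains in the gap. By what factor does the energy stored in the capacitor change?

0.0336

Battery connected ⇒ V is held fixed.
C₂ = 0.0336 C₁ and U = ½CV², so U₂/U₁ = C₂/C₁ = 0.0336.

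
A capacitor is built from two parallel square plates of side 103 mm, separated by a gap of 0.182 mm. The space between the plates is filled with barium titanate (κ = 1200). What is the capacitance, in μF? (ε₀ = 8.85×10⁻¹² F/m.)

A = (103 mm)² = 1.06×10⁻² m².
C = κε₀A/d = 1200 × 8.85×10⁻¹² × 1.06×10⁻² / 1.82×10⁻⁴ = 6.19×10⁻⁷ F.

C ≈ 0.619 μF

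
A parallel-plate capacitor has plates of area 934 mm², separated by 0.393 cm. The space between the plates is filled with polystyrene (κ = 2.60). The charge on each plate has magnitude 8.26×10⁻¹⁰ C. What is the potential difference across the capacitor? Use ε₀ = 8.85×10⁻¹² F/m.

A = 934 mm² = 9.34×10⁻⁴ m².
C = κε₀A/d = 2.60 × 8.85×10⁻¹² × 9.34×10⁻⁴ / 3.93×10⁻³ = 5.47×10⁻¹² F.
V = Q/C = 8.26×10⁻¹⁰ / 5.47×10⁻¹² = 1.51×10² V.

151 V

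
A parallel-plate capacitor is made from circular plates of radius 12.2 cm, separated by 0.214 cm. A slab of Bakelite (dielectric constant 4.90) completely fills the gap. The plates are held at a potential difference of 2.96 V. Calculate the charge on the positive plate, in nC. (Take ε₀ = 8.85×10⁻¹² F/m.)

A = π(12.2 cm)² = 4.68×10⁻² m².
C = κε₀A/d = 4.90 × 8.85×10⁻¹² × 4.68×10⁻² / 2.14×10⁻³ = 9.48×10⁻¹⁰ F.
Q = CV = 9.48×10⁻¹⁰ × 2.96 = 2.80×10⁻⁹ C.

Q ≈ 2.80 nC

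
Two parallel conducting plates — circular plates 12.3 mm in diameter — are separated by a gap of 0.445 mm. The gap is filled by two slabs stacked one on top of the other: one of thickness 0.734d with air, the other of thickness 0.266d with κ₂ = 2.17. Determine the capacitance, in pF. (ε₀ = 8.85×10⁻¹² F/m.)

2.76 pF

A = π(12.3/2 mm)² = 1.19×10⁻⁴ m².
Stacked slabs ⇒ two capacitors in series, each with the full plate area.
C₁ = κ₁ε₀A/d₁ = 1.00 × 8.85×10⁻¹² × 1.19×10⁻⁴ / 3.27×10⁻⁴ = 3.22×10⁻¹² F.
C₂ = κ₂ε₀A/d₂ = 2.17 × 8.85×10⁻¹² × 1.19×10⁻⁴ / 1.18×10⁻⁴ = 1.93×10⁻¹¹ F.
C = (1/C₁ + 1/C₂)⁻¹ = 2.76×10⁻¹² F.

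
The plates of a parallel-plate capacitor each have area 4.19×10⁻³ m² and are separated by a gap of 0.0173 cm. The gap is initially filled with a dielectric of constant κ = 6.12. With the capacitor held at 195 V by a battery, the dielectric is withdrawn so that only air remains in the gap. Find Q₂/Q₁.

Battery connected ⇒ V is held fixed.
C₂ = 0.163 C₁ and Q = CV, so Q₂/Q₁ = C₂/C₁ = 0.163.

Q₂/Q₁ ≈ 0.163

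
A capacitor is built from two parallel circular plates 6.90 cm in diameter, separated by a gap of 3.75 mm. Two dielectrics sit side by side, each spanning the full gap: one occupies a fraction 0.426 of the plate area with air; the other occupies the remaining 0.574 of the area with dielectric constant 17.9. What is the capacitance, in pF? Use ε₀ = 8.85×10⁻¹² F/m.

94.4 pF

A = π(6.90/2 cm)² = 3.74×10⁻³ m².
Side-by-side slabs ⇒ two capacitors in parallel, each spanning the full gap.
C₁ = κ₁ε₀A₁/d = 1.00 × 8.85×10⁻¹² × 1.59×10⁻³ / 3.75×10⁻³ = 3.76×10⁻¹² F.
C₂ = κ₂ε₀A₂/d = 17.9 × 8.85×10⁻¹² × 2.15×10⁻³ / 3.75×10⁻³ = 9.07×10⁻¹¹ F.
C = C₁ + C₂ = 9.44×10⁻¹¹ F.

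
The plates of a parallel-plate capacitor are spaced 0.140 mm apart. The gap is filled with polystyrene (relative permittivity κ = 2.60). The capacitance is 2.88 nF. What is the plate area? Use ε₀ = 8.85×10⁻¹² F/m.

A = Cd/(κε₀) = 2.88×10⁻⁹ × 1.40×10⁻⁴ / (2.60 × 8.85×10⁻¹²) = 1.75×10⁻² m².

A ≈ 175 cm²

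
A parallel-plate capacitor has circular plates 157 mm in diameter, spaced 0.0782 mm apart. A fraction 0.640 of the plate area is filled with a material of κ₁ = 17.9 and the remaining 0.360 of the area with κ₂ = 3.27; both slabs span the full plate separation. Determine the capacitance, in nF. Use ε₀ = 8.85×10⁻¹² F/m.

C ≈ 27.7 nF

A = π(157/2 mm)² = 1.94×10⁻² m².
Side-by-side slabs ⇒ two capacitors in parallel, each spanning the full gap.
C₁ = κ₁ε₀A₁/d = 17.9 × 8.85×10⁻¹² × 1.24×10⁻² / 7.82×10⁻⁵ = 2.51×10⁻⁸ F.
C₂ = κ₂ε₀A₂/d = 3.27 × 8.85×10⁻¹² × 6.97×10⁻³ / 7.82×10⁻⁵ = 2.58×10⁻⁹ F.
C = C₁ + C₂ = 2.77×10⁻⁸ F.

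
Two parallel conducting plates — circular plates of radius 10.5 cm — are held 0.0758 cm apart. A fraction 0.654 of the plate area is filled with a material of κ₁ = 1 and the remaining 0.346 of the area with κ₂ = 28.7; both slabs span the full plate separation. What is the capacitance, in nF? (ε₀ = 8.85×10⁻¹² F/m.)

A = π(10.5 cm)² = 3.46×10⁻² m².
Side-by-side slabs ⇒ two capacitors in parallel, each spanning the full gap.
C₁ = κ₁ε₀A₁/d = 1.00 × 8.85×10⁻¹² × 2.27×10⁻² / 7.58×10⁻⁴ = 2.64×10⁻¹⁰ F.
C₂ = κ₂ε₀A₂/d = 28.7 × 8.85×10⁻¹² × 1.20×10⁻² / 7.58×10⁻⁴ = 4.02×10⁻⁹ F.
C = C₁ + C₂ = 4.28×10⁻⁹ F.

C ≈ 4.28 nF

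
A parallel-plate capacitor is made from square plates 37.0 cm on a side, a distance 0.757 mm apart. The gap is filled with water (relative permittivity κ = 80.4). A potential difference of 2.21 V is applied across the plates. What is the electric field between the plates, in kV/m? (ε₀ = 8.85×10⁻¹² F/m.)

E = V/d = 2.21 / 7.57×10⁻⁴ = 2.92×10³ V/m.

E ≈ 2.92 kV/m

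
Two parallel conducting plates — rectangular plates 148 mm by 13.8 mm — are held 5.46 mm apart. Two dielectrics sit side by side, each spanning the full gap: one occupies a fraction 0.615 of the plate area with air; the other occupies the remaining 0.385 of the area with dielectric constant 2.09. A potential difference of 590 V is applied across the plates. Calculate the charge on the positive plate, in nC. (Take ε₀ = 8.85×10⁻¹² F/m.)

2.77 nC

A = 148 × 13.8 mm² = 2.04×10⁻³ m².
Side-by-side slabs ⇒ two capacitors in parallel, each spanning the full gap.
C₁ = κ₁ε₀A₁/d = 1.00 × 8.85×10⁻¹² × 1.26×10⁻³ / 5.46×10⁻³ = 2.04×10⁻¹² F.
C₂ = κ₂ε₀A₂/d = 2.09 × 8.85×10⁻¹² × 7.86×10⁻⁴ / 5.46×10⁻³ = 2.66×10⁻¹² F.
C = C₁ + C₂ = 4.70×10⁻¹² F.
Q = CV = 4.70×10⁻¹² × 590 = 2.77×10⁻⁹ C.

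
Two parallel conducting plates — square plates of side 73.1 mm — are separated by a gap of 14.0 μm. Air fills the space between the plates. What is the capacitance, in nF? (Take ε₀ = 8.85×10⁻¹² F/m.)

C ≈ 3.38 nF

A = (73.1 mm)² = 5.34×10⁻³ m².
C = ε₀A/d = 8.85×10⁻¹² × 5.34×10⁻³ / 1.40×10⁻⁵ = 3.38×10⁻⁹ F.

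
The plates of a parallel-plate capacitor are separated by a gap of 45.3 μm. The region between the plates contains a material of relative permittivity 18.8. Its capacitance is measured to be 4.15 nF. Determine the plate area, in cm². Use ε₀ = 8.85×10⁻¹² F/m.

11.3 cm²

A = Cd/(κε₀) = 4.15×10⁻⁹ × 4.53×10⁻⁵ / (18.8 × 8.85×10⁻¹²) = 1.13×10⁻³ m².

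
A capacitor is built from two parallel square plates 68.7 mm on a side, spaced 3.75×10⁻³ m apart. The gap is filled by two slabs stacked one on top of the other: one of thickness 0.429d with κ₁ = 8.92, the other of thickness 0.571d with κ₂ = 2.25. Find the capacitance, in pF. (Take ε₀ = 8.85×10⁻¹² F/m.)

A = (68.7 mm)² = 4.72×10⁻³ m².
Stacked slabs ⇒ two capacitors in series, each with the full plate area.
C₁ = κ₁ε₀A/d₁ = 8.92 × 8.85×10⁻¹² × 4.72×10⁻³ / 1.61×10⁻³ = 2.32×10⁻¹⁰ F.
C₂ = κ₂ε₀A/d₂ = 2.25 × 8.85×10⁻¹² × 4.72×10⁻³ / 2.14×10⁻³ = 4.39×10⁻¹¹ F.
C = (1/C₁ + 1/C₂)⁻¹ = 3.69×10⁻¹¹ F.

C ≈ 36.9 pF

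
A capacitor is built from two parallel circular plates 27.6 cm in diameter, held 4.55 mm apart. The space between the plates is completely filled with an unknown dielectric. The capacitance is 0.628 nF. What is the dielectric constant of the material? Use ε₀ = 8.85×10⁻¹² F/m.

5.40

A = π(27.6/2 cm)² = 5.98×10⁻² m².
κ = Cd/(ε₀A) = 6.28×10⁻¹⁰ × 4.55×10⁻³ / (8.85×10⁻¹² × 5.98×10⁻²) = 5.40.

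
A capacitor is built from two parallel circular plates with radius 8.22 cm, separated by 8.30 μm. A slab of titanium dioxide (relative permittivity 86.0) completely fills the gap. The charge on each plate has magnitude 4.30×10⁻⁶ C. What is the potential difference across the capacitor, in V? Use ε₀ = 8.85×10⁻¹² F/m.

2.21 V

A = π(8.22 cm)² = 2.12×10⁻² m².
C = κε₀A/d = 86.0 × 8.85×10⁻¹² × 2.12×10⁻² / 8.30×10⁻⁶ = 1.95×10⁻⁶ F.
V = Q/C = 4.30×10⁻⁶ / 1.95×10⁻⁶ = 2.21 V.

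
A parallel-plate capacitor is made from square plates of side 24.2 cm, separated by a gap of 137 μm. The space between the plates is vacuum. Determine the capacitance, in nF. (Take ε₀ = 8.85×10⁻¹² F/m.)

A = (24.2 cm)² = 5.86×10⁻² m².
C = ε₀A/d = 8.85×10⁻¹² × 5.86×10⁻² / 1.37×10⁻⁴ = 3.78×10⁻⁹ F.

3.78 nF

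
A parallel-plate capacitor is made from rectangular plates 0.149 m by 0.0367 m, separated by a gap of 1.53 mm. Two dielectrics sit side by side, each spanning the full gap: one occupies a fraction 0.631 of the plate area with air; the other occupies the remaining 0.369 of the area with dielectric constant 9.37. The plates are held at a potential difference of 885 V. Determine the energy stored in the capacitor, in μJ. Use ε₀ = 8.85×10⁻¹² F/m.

A = 0.149 × 0.0367 m² = 5.47×10⁻³ m².
Side-by-side slabs ⇒ two capacitors in parallel, each spanning the full gap.
C₁ = κ₁ε₀A₁/d = 1.00 × 8.85×10⁻¹² × 3.45×10⁻³ / 1.53×10⁻³ = 2.00×10⁻¹¹ F.
C₂ = κ₂ε₀A₂/d = 9.37 × 8.85×10⁻¹² × 2.02×10⁻³ / 1.53×10⁻³ = 1.09×10⁻¹⁰ F.
C = C₁ + C₂ = 1.29×10⁻¹⁰ F.
U = ½CV² = ½ × 1.29×10⁻¹⁰ × (885)² = 5.06×10⁻⁵ J.

U ≈ 50.6 μJ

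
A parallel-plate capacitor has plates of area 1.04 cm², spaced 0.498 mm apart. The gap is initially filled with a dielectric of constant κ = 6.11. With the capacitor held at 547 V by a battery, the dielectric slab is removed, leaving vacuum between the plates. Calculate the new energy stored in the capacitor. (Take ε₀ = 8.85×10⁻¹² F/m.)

276 nJ

A = 1.04 cm² = 1.04×10⁻⁴ m².
Initially C₁ = κε₀A/d = 6.11 × 8.85×10⁻¹² × 1.04×10⁻⁴ / 4.98×10⁻⁴ = 1.13×10⁻¹¹ F.
U₁ = 1.69×10⁻⁶ J.
Battery connected ⇒ V is held fixed. C₂ = 0.164 C₁ and U = ½CV², so U₂/U₁ = C₂/C₁ = 0.164.
U₂ = 0.164 × 1.69×10⁻⁶ = 2.76×10⁻⁷ J.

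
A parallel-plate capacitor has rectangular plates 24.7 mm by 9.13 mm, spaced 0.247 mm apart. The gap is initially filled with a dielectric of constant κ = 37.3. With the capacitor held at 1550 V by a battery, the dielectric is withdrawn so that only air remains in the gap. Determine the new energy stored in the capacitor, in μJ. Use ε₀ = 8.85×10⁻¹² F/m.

U ≈ 9.71 μJ

A = 24.7 × 9.13 mm² = 2.26×10⁻⁴ m².
Initially C₁ = κε₀A/d = 37.3 × 8.85×10⁻¹² × 2.26×10⁻⁴ / 2.47×10⁻⁴ = 3.01×10⁻¹⁰ F.
U₁ = 3.62×10⁻⁴ J.
Battery connected ⇒ V is held fixed. C₂ = 0.0268 C₁ and U = ½CV², so U₂/U₁ = C₂/C₁ = 0.0268.
U₂ = 0.0268 × 3.62×10⁻⁴ = 9.71×10⁻⁶ J.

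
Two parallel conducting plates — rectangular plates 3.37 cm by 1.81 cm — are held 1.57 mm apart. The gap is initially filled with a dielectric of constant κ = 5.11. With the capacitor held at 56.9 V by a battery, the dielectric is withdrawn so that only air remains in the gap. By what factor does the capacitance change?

C = κε₀A/d scales with κ, so C₂/C₁ = 1/κ = 1/5.11 = 0.196.

C₂/C₁ ≈ 0.196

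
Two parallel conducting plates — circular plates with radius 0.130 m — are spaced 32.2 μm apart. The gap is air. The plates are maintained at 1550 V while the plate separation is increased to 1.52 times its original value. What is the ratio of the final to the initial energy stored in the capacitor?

Battery connected ⇒ V is held fixed.
C₂ = 0.658 C₁ and U = ½CV², so U₂/U₁ = C₂/C₁ = 0.658.

0.658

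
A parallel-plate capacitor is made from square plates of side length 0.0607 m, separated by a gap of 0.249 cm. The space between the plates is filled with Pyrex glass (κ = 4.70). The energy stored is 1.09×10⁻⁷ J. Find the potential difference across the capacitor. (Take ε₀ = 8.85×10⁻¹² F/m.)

A = (0.0607 m)² = 3.68×10⁻³ m².
C = κε₀A/d = 4.70 × 8.85×10⁻¹² × 3.68×10⁻³ / 2.49×10⁻³ = 6.15×10⁻¹¹ F.
V = √(2U/C) = √(2 × 1.09×10⁻⁷ / 6.15×10⁻¹¹) = 59.5 V.

59.5 V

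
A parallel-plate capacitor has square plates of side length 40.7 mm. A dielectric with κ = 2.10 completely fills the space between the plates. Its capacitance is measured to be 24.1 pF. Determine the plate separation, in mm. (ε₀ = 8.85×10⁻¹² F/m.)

d ≈ 1.28 mm

A = (40.7 mm)² = 1.66×10⁻³ m².
d = κε₀A/C = 2.10 × 8.85×10⁻¹² × 1.66×10⁻³ / 2.41×10⁻¹¹ = 1.28×10⁻³ m.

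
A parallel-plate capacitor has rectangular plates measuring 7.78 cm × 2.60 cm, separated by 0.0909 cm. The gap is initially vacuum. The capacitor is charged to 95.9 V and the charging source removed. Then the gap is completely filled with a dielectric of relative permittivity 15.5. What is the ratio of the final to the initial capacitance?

15.5

C = κε₀A/d scales with κ, so C₂/C₁ = κ = 15.5.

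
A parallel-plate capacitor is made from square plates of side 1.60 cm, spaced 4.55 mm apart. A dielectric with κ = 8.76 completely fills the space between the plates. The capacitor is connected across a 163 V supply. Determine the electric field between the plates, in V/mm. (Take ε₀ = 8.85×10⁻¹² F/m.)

E = V/d = 163 / 4.55×10⁻³ = 3.58×10⁴ V/m.

E ≈ 35.8 V/mm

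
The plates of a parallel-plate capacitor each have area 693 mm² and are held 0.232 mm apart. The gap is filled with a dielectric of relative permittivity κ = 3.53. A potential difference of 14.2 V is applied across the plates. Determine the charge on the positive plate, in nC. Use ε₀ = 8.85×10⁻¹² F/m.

Q ≈ 1.33 nC

A = 693 mm² = 6.93×10⁻⁴ m².
C = κε₀A/d = 3.53 × 8.85×10⁻¹² × 6.93×10⁻⁴ / 2.32×10⁻⁴ = 9.33×10⁻¹¹ F.
Q = CV = 9.33×10⁻¹¹ × 14.2 = 1.33×10⁻⁹ C.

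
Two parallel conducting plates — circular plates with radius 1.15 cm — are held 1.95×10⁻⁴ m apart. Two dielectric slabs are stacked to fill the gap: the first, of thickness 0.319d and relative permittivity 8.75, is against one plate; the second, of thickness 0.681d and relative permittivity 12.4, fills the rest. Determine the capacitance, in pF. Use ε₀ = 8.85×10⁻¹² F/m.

C ≈ 206 pF

A = π(1.15 cm)² = 4.15×10⁻⁴ m².
Stacked slabs ⇒ two capacitors in series, each with the full plate area.
C₁ = κ₁ε₀A/d₁ = 8.75 × 8.85×10⁻¹² × 4.15×10⁻⁴ / 6.22×10⁻⁵ = 5.17×10⁻¹⁰ F.
C₂ = κ₂ε₀A/d₂ = 12.4 × 8.85×10⁻¹² × 4.15×10⁻⁴ / 1.33×10⁻⁴ = 3.43×10⁻¹⁰ F.
C = (1/C₁ + 1/C₂)⁻¹ = 2.06×10⁻¹⁰ F.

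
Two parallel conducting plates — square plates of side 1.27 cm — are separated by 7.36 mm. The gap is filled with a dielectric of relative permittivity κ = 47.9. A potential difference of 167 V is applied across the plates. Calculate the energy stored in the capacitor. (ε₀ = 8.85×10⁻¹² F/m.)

U ≈ 130 nJ

A = (1.27 cm)² = 1.61×10⁻⁴ m².
C = κε₀A/d = 47.9 × 8.85×10⁻¹² × 1.61×10⁻⁴ / 7.36×10⁻³ = 9.29×10⁻¹² F.
U = ½CV² = ½ × 9.29×10⁻¹² × (167)² = 1.30×10⁻⁷ J.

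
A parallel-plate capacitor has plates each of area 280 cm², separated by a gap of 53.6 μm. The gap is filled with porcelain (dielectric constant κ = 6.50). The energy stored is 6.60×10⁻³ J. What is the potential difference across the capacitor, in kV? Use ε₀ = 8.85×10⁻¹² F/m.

A = 280 cm² = 2.80×10⁻² m².
C = κε₀A/d = 6.50 × 8.85×10⁻¹² × 2.80×10⁻² / 5.36×10⁻⁵ = 3.01×10⁻⁸ F.
V = √(2U/C) = √(2 × 6.60×10⁻³ / 3.01×10⁻⁸) = 6.63×10² V.

V ≈ 0.663 kV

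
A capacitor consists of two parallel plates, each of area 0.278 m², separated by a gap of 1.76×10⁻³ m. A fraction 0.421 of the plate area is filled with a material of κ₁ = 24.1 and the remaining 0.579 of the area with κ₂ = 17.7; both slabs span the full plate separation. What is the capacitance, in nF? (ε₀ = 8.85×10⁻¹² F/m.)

Side-by-side slabs ⇒ two capacitors in parallel, each spanning the full gap.
C₁ = κ₁ε₀A₁/d = 24.1 × 8.85×10⁻¹² × 0.117 / 1.76×10⁻³ = 1.42×10⁻⁸ F.
C₂ = κ₂ε₀A₂/d = 17.7 × 8.85×10⁻¹² × 0.161 / 1.76×10⁻³ = 1.43×10⁻⁸ F.
C = C₁ + C₂ = 2.85×10⁻⁸ F.

C ≈ 28.5 nF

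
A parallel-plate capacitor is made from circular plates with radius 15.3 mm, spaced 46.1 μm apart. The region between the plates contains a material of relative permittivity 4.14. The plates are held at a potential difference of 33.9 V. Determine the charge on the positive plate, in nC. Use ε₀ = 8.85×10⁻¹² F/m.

A = π(15.3 mm)² = 7.35×10⁻⁴ m².
C = κε₀A/d = 4.14 × 8.85×10⁻¹² × 7.35×10⁻⁴ / 4.61×10⁻⁵ = 5.84×10⁻¹⁰ F.
Q = CV = 5.84×10⁻¹⁰ × 33.9 = 1.98×10⁻⁸ C.

19.8 nC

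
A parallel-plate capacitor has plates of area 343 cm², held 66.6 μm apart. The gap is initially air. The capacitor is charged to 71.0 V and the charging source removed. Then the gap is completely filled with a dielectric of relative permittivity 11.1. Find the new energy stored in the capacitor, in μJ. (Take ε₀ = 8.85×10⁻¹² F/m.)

U ≈ 1.03 μJ

A = 343 cm² = 3.43×10⁻² m².
Initially C₁ = ε₀A/d = 8.85×10⁻¹² × 3.43×10⁻² / 6.66×10⁻⁵ = 4.56×10⁻⁹ F.
U₁ = 1.15×10⁻⁵ J.
Isolated ⇒ Q is held fixed. C₂ = 11.1 C₁ and U = Q²/(2C), so U₂/U₁ = C₁/C₂ = 0.0901.
U₂ = 0.0901 × 1.15×10⁻⁵ = 1.03×10⁻⁶ J.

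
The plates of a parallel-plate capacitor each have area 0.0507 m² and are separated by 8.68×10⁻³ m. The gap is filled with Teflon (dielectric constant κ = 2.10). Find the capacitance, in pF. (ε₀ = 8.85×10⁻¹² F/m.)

C = κε₀A/d = 2.10 × 8.85×10⁻¹² × 5.07×10⁻² / 8.68×10⁻³ = 1.09×10⁻¹⁰ F.

C ≈ 109 pF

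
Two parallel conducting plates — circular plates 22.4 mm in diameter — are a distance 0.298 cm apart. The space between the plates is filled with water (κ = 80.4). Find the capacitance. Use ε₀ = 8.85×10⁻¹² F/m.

94.1 pF

A = π(22.4/2 mm)² = 3.94×10⁻⁴ m².
C = κε₀A/d = 80.4 × 8.85×10⁻¹² × 3.94×10⁻⁴ / 2.98×10⁻³ = 9.41×10⁻¹¹ F.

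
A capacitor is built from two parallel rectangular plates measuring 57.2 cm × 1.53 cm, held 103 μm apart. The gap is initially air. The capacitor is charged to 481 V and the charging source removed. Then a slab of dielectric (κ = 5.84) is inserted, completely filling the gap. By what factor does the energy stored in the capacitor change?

Isolated ⇒ Q is held fixed.
C₂ = 5.84 C₁ and U = Q²/(2C), so U₂/U₁ = C₁/C₂ = 0.171.

U₂/U₁ ≈ 0.171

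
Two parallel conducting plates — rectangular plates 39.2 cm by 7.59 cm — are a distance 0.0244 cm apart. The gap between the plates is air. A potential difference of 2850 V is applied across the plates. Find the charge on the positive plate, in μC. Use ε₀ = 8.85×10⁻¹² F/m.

3.08 μC

A = 39.2 × 7.59 cm² = 2.98×10⁻² m².
C = ε₀A/d = 8.85×10⁻¹² × 2.98×10⁻² / 2.44×10⁻⁴ = 1.08×10⁻⁹ F.
Q = CV = 1.08×10⁻⁹ × 2850 = 3.08×10⁻⁶ C.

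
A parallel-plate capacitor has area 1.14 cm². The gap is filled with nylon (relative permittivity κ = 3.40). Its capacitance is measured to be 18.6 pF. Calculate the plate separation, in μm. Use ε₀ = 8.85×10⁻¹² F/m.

184 μm

A = 1.14 cm² = 1.14×10⁻⁴ m².
d = κε₀A/C = 3.40 × 8.85×10⁻¹² × 1.14×10⁻⁴ / 1.86×10⁻¹¹ = 1.84×10⁻⁴ m.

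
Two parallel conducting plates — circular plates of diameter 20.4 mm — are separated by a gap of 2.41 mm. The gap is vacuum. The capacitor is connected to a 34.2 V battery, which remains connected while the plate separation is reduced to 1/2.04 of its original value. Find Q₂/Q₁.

Q₂/Q₁ ≈ 2.04

Battery connected ⇒ V is held fixed.
C₂ = 2.04 C₁ and Q = CV, so Q₂/Q₁ = C₂/C₁ = 2.04.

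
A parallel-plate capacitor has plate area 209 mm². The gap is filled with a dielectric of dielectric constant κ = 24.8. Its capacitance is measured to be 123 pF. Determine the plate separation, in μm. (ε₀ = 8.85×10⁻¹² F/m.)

A = 209 mm² = 2.09×10⁻⁴ m².
d = κε₀A/C = 24.8 × 8.85×10⁻¹² × 2.09×10⁻⁴ / 1.23×10⁻¹⁰ = 3.73×10⁻⁴ m.

d ≈ 373 μm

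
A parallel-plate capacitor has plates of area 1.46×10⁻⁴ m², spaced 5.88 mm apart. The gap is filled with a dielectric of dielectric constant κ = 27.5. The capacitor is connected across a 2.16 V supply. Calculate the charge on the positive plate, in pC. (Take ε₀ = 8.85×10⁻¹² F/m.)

13.1 pC

C = κε₀A/d = 27.5 × 8.85×10⁻¹² × 1.46×10⁻⁴ / 5.88×10⁻³ = 6.04×10⁻¹² F.
Q = CV = 6.04×10⁻¹² × 2.16 = 1.31×10⁻¹¹ C.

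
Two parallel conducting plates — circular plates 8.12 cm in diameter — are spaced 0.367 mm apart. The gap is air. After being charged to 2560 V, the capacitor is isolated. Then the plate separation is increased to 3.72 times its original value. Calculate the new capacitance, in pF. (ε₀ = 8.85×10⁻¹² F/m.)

C ≈ 33.6 pF

A = π(8.12/2 cm)² = 5.18×10⁻³ m².
Initially C₁ = ε₀A/d = 8.85×10⁻¹² × 5.18×10⁻³ / 3.67×10⁻⁴ = 1.25×10⁻¹⁰ F.
C = ε₀A/d scales as 1/d, so C₂/C₁ = d₁/d₂ = 1/3.72 = 0.269.
C₂ = 0.269 × 1.25×10⁻¹⁰ = 3.36×10⁻¹¹ F.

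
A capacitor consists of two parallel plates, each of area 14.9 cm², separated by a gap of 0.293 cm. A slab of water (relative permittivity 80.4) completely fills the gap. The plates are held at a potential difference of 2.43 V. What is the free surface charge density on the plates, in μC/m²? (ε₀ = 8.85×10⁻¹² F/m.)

A = 14.9 cm² = 1.49×10⁻³ m².
C = κε₀A/d = 80.4 × 8.85×10⁻¹² × 1.49×10⁻³ / 2.93×10⁻³ = 3.62×10⁻¹⁰ F.
σ = Q/A = CV/A = 3.62×10⁻¹⁰ × 2.43 / 1.49×10⁻³ = 5.90×10⁻⁷ C/m².

σ ≈ 0.590 μC/m²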